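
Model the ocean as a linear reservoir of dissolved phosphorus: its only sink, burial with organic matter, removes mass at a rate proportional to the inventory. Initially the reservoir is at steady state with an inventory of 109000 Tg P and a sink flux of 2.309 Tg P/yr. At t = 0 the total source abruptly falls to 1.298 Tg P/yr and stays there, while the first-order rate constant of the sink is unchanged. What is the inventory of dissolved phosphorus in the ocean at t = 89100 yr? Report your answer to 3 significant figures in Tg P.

τ = M₀/F₀ = 109000/2.309 = 47210 yr; rate constant k = 1/τ.
New steady state M_∞ = F₁/k = F₁·τ = 1.298 × 47210 = 61274 Tg P.
M(t) = M_∞ + (M₀ − M_∞)·e^(−t/τ); t/τ = 89100/47210 = 1.887, so e^(−t/τ) = 0.1515.
M(t) = 61274 + 47730 × 0.1515 = 68503 Tg P.

68500 Tg P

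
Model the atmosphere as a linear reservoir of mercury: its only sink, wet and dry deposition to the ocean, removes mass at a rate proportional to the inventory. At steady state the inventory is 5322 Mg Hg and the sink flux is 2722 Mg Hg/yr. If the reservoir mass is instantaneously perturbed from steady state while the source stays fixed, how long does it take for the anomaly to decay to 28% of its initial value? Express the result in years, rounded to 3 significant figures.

2.49 yr

For a linear reservoir the anomaly decays as exp(−t/τ) with τ = M/F = 5322/2722 = 1.955 yr.
exp(−t/τ) = 0.28 ⇒ t = −τ ln(0.28) = 1.955 × 1.273 = 2.489 yr.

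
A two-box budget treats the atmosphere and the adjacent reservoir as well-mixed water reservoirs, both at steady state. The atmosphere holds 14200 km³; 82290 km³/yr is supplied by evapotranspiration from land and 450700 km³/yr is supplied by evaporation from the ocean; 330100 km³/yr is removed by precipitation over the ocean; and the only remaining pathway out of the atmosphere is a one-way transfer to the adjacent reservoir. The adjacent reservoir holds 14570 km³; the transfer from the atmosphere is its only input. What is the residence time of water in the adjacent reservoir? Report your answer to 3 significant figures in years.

0.0718 yr

Balance the atmosphere: ΣF_in = 82290 + 450700 = 532990 km³/yr.
Transfer to the adjacent reservoir = ΣF_in − (330100) = 202890 km³/yr.
At steady state the output of the adjacent reservoir equals its input, 202890 km³/yr.
τ = M / F = 14570 / 202890 = 0.07181 yr.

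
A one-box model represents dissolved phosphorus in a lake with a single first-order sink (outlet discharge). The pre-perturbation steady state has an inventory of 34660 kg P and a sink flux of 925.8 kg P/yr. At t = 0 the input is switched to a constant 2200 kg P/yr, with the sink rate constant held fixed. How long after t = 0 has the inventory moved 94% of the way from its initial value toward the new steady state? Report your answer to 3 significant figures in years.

105 yr

τ = M₀/F₀ = 34660/925.8 = 37.44 yr.
The remaining gap fraction is e^(−t/τ); 94% covered ⇒ e^(−t/τ) = 0.0600.
t = −τ ln(0.0600) = 37.44 × 2.813 = 105.3 yr.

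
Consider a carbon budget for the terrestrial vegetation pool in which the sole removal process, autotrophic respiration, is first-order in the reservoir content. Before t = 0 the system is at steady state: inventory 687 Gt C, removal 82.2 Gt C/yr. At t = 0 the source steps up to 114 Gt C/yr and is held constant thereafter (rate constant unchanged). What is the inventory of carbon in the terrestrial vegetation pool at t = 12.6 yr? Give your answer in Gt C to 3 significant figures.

τ = M₀/F₀ = 687/82.2 = 8.358 yr; rate constant k = 1/τ.
New steady state M_∞ = F₁/k = F₁·τ = 114 × 8.358 = 952.77 Gt C.
M(t) = M_∞ + (M₀ − M_∞)·e^(−t/τ); t/τ = 12.6/8.358 = 1.508, so e^(−t/τ) = 0.2214.
M(t) = 952.77 − 265.8 × 0.2214 = 893.92 Gt C.

894 Gt C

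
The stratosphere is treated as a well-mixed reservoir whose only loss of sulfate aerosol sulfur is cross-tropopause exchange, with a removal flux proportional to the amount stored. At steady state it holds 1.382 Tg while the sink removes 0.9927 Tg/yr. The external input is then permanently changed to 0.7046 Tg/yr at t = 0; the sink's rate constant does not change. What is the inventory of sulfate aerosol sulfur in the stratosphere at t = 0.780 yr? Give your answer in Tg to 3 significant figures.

The sink rate constant is k = F₀/M₀ = 0.9927/1.382 = 0.7183 yr⁻¹.
Solving dM/dt = F₁ − kM with M(0) = M₀ gives M(t) = F₁/k + (M₀ − F₁/k)·e^(−kt).
F₁/k = 0.7046/0.7183 = 0.98092 Tg; kt = 0.7183 × 0.780 = 0.5603, e^(−kt) = 0.5710.
M(0.780) = 0.98092 + (1.382 − 0.98092) × 0.5710 = 0.98092 + 0.2290 = 1.2100 Tg.

1.21 Tg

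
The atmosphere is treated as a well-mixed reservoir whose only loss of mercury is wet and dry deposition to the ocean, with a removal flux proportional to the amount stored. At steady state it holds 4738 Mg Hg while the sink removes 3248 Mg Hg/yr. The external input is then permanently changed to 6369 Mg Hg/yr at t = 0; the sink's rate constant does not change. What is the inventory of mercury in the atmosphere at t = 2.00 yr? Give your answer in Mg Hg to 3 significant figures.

8140 Mg Hg

τ = M₀/F₀ = 4738/3248 = 1.459 yr; rate constant k = 1/τ.
New steady state M_∞ = F₁/k = F₁·τ = 6369 × 1.459 = 9290.7 Mg Hg.
M(t) = M_∞ + (M₀ − M_∞)·e^(−t/τ); t/τ = 2.00/1.459 = 1.371, so e^(−t/τ) = 0.2538.
M(t) = 9290.7 − 4553 × 0.2538 = 8135.1 Mg Hg.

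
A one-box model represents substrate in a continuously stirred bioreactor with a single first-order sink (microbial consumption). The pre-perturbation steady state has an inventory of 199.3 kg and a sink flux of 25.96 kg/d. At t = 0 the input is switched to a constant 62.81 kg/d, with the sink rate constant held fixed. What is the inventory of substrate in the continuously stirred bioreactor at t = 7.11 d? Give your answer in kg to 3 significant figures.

Residence time τ = M₀/F₀ = 7.677 d. The eventual steady state is M_∞ = M₀·(F₁/F₀) = 199.3 × 62.81/25.96 = 482.20 kg.
The anomaly ΔM(t) = M(t) − M_∞ decays as ΔM₀·e^(−t/τ) with ΔM₀ = 199.3 − 482.20 = −282.9 kg.
At t = 7.11 d, e^(−t/τ) = e^(−0.9261) = 0.3961, so ΔM = −112.1 kg and M = 482.20 − 112.1 = 370.15 kg.

370 kg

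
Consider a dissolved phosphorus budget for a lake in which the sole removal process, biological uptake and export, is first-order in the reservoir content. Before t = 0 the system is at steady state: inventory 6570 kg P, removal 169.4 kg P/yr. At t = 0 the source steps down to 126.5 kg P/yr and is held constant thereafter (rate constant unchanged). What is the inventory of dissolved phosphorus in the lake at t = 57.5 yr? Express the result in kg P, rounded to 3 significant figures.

5280 kg P

The sink rate constant is k = F₀/M₀ = 169.4/6570 = 0.02578 yr⁻¹.
Solving dM/dt = F₁ − kM with M(0) = M₀ gives M(t) = F₁/k + (M₀ − F₁/k)·e^(−kt).
F₁/k = 126.5/0.02578 = 4906.2 kg P; kt = 0.02578 × 57.5 = 1.483, e^(−kt) = 0.2271.
M(57.5) = 4906.2 + (6570 − 4906.2) × 0.2271 = 4906.2 + 377.8 = 5283.9 kg P.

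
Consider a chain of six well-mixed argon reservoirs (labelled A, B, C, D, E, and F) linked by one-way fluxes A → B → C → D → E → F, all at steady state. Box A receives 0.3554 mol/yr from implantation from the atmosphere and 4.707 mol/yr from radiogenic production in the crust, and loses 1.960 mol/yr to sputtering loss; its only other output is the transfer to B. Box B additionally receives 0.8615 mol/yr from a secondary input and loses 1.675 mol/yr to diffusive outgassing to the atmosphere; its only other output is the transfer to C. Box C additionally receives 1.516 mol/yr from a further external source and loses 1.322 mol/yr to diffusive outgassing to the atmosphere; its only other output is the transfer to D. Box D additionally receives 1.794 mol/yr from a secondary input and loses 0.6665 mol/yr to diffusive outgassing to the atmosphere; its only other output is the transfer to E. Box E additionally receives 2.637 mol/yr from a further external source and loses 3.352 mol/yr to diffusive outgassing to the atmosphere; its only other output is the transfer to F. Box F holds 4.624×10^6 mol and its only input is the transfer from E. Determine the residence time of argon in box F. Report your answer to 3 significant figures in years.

Box A: F(A→B) = (0.3554 + 4.707) − 1.960 = 3.1024 mol/yr.
Box B: F(B→C) = (3.1024 + 0.8615) − 1.675 = 2.2889 mol/yr.
Box C: F(C→D) = (2.2889 + 1.516) − 1.322 = 2.4829 mol/yr.
Box D: F(D→E) = (2.4829 + 1.794) − 0.6665 = 3.6104 mol/yr.
Box E: F(E→F) = (3.6104 + 2.637) − 3.352 = 2.8954 mol/yr.
Box F throughput = its input = 2.8954 mol/yr; τ = 4.624×10^6 / 2.8954 = 1.597×10^6 yr.

1.60×10^6 yr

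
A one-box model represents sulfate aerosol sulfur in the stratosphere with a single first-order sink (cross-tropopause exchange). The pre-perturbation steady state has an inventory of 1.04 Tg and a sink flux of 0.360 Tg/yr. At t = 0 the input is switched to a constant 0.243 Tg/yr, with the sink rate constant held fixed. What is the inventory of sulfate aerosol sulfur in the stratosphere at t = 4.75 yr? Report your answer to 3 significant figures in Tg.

Residence time τ = M₀/F₀ = 2.889 yr. The eventual steady state is M_∞ = M₀·(F₁/F₀) = 1.04 × 0.243/0.360 = 0.70200 Tg.
The anomaly ΔM(t) = M(t) − M_∞ decays as ΔM₀·e^(−t/τ) with ΔM₀ = 1.04 − 0.70200 = 0.3380 Tg.
At t = 4.75 yr, e^(−t/τ) = e^(−1.644) = 0.1932, so ΔM = 0.06529 Tg and M = 0.70200 + 0.06529 = 0.76729 Tg.

0.767 Tg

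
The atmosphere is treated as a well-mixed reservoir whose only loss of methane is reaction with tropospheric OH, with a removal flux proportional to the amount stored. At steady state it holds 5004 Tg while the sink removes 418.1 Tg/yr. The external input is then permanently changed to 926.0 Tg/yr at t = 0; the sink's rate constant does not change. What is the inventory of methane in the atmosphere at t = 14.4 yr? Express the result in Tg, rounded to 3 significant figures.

The sink rate constant is k = F₀/M₀ = 418.1/5004 = 0.08355 yr⁻¹.
Solving dM/dt = F₁ − kM with M(0) = M₀ gives M(t) = F₁/k + (M₀ − F₁/k)·e^(−kt).
F₁/k = 926.0/0.08355 = 11083 Tg; kt = 0.08355 × 14.4 = 1.203, e^(−kt) = 0.3002.
M(14.4) = 11083 + (5004 − 11083) × 0.3002 = 11083 − 1825 = 9257.7 Tg.

9260 Tg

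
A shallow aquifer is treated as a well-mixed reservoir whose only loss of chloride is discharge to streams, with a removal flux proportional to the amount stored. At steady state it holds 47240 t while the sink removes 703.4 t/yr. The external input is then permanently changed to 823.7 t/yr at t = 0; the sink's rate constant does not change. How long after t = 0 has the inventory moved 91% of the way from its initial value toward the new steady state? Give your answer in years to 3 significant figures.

τ = M₀/F₀ = 47240/703.4 = 67.16 yr.
The remaining gap fraction is e^(−t/τ); 91% covered ⇒ e^(−t/τ) = 0.0900.
t = −τ ln(0.0900) = 67.16 × 2.408 = 161.7 yr.

162 yr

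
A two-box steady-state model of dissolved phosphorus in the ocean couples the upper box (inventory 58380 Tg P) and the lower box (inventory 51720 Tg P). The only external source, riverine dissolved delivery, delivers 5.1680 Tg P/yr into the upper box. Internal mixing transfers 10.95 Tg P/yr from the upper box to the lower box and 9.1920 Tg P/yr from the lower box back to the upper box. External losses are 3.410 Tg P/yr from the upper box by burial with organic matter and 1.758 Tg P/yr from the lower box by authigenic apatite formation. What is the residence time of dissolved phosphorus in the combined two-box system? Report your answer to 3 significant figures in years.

21300 yr

Treat the two boxes together as one reservoir: the mixing fluxes between them are internal recycling, so τ = ΣM / Σ(external losses).
M_total = 58380 + 51720 = 110100 Tg P.
ΣF_external_out = 3.410 + 1.758 = 5.1680 Tg P/yr.
τ = M_total / ΣF_ext = 110100 / 5.1680 = 21300 yr.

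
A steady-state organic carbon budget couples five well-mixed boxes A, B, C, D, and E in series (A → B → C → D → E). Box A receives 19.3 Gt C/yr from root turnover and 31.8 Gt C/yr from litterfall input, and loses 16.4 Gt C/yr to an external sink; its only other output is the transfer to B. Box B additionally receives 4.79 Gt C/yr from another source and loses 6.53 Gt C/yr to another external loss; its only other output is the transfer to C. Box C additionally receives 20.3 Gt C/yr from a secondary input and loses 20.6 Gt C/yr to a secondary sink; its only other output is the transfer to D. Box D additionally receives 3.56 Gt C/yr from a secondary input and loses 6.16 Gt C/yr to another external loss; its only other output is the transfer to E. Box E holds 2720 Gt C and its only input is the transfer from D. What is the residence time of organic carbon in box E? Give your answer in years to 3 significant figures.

Box A: F(A→B) = (19.3 + 31.8) − 16.4 = 34.700 Gt C/yr.
Box B: F(B→C) = (34.700 + 4.79) − 6.53 = 32.960 Gt C/yr.
Box C: F(C→D) = (32.960 + 20.3) − 20.6 = 32.660 Gt C/yr.
Box D: F(D→E) = (32.660 + 3.56) − 6.16 = 30.060 Gt C/yr.
Box E throughput = its input = 30.060 Gt C/yr; τ = 2720 / 30.060 = 90.49 yr.

90.5 yr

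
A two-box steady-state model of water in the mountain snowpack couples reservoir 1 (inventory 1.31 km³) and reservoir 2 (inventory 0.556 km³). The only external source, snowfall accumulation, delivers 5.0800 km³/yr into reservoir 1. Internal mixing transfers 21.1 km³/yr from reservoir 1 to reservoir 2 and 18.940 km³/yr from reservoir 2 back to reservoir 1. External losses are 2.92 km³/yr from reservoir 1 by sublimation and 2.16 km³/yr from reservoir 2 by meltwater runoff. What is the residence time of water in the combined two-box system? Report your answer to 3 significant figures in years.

Treat the two boxes together as one reservoir: the mixing fluxes between them are internal recycling, so τ = ΣM / Σ(external losses).
M_total = 1.31 + 0.556 = 1.8660 km³.
ΣF_external_out = 2.92 + 2.16 = 5.0800 km³/yr.
τ = M_total / ΣF_ext = 1.8660 / 5.0800 = 0.3673 yr.

0.367 yr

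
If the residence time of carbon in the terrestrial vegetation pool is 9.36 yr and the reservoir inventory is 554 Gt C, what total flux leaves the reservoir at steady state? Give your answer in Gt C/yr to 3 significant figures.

F = M / τ = 554 / 9.36 = 59.19 Gt C/yr.

59.2 Gt C/yr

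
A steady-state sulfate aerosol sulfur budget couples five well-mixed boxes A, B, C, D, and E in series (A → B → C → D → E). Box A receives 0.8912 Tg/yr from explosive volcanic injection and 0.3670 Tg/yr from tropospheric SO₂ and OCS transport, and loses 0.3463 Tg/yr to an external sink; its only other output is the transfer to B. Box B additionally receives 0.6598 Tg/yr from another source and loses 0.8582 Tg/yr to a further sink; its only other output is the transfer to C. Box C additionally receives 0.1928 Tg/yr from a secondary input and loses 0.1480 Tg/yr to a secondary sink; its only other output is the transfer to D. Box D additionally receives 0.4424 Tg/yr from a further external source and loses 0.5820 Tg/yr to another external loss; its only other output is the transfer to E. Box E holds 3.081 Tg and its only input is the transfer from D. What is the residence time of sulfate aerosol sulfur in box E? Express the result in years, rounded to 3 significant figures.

4.98 yr

Box A: F(A→B) = (0.8912 + 0.3670) − 0.3463 = 0.91190 Tg/yr.
Box B: F(B→C) = (0.91190 + 0.6598) − 0.8582 = 0.71350 Tg/yr.
Box C: F(C→D) = (0.71350 + 0.1928) − 0.1480 = 0.75830 Tg/yr.
Box D: F(D→E) = (0.75830 + 0.4424) − 0.5820 = 0.61870 Tg/yr.
Box E throughput = its input = 0.61870 Tg/yr; τ = 3.081 / 0.61870 = 4.980 yr.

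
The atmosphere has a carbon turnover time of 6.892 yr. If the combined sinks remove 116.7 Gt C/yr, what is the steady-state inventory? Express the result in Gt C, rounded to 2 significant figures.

τ = M/F ⇒ M = τ × F = 6.892 × 116.7 = 804.3 Gt C.

800 Gt C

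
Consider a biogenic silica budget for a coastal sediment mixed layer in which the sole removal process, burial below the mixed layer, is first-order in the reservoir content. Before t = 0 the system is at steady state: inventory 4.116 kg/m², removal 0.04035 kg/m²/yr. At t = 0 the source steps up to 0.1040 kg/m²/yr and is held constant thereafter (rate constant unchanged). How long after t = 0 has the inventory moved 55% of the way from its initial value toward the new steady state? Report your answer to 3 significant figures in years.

81.5 yr

τ = M₀/F₀ = 4.116/0.04035 = 102.0 yr.
The remaining gap fraction is e^(−t/τ); 55% covered ⇒ e^(−t/τ) = 0.450.
t = −τ ln(0.450) = 102.0 × 0.7985 = 81.45 yr.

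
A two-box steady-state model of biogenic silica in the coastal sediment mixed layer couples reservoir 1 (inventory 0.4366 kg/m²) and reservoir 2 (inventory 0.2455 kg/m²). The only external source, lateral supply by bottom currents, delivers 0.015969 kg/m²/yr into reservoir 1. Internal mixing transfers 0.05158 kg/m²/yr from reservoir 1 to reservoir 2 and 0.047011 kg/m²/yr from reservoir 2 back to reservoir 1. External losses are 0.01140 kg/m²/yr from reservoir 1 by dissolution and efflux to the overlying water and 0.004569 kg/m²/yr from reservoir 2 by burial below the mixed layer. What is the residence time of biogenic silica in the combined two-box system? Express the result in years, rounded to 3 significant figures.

Residence time in the combined system uses the total inventory and the total *external* removal — internal exchanges between the two boxes cancel.
M_total = 0.4366 + 0.2455 = 0.68210 kg/m².
ΣF_external_out = 0.01140 + 0.004569 = 0.015969 kg/m²/yr.
τ = M_total / ΣF_ext = 0.68210 / 0.015969 = 42.71 yr.

42.7 yr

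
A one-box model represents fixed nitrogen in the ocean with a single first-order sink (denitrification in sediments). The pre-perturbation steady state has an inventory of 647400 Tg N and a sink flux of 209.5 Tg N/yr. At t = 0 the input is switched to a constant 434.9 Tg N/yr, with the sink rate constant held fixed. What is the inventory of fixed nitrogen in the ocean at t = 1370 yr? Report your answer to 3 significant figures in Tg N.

τ = M₀/F₀ = 647400/209.5 = 3090 yr; rate constant k = 1/τ.
New steady state M_∞ = F₁/k = F₁·τ = 434.9 × 3090 = 1.3439×10^6 Tg N.
M(t) = M_∞ + (M₀ − M_∞)·e^(−t/τ); t/τ = 1370/3090 = 0.4433, so e^(−t/τ) = 0.6419.
M(t) = 1.3439×10^6 − 696500 × 0.6419 = 896830 Tg N.

897000 Tg N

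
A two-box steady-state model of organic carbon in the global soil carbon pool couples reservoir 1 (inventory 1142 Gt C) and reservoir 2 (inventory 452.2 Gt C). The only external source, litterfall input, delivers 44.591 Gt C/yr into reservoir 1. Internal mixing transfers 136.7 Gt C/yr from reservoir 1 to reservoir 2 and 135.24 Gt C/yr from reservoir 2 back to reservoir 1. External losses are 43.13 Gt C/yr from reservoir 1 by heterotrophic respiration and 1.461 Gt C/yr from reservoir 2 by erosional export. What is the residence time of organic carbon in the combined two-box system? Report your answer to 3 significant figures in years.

For the system as a whole, the A↔B exchange is internal and contributes nothing to the throughput; only the external sinks remove mass.
M_total = 1142 + 452.2 = 1594.2 Gt C.
ΣF_external_out = 43.13 + 1.461 = 44.591 Gt C/yr.
τ = M_total / ΣF_ext = 1594.2 / 44.591 = 35.75 yr.

35.8 yr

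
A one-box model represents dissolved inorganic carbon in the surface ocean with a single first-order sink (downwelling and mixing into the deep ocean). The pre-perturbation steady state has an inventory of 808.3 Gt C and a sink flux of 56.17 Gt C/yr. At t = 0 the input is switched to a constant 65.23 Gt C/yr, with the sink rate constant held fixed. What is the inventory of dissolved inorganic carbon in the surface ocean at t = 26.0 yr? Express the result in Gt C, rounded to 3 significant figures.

The sink rate constant is k = F₀/M₀ = 56.17/808.3 = 0.06949 yr⁻¹.
Solving dM/dt = F₁ − kM with M(0) = M₀ gives M(t) = F₁/k + (M₀ − F₁/k)·e^(−kt).
F₁/k = 65.23/0.06949 = 938.68 Gt C; kt = 0.06949 × 26.0 = 1.807, e^(−kt) = 0.1642.
M(26.0) = 938.68 + (808.3 − 938.68) × 0.1642 = 938.68 − 21.41 = 917.27 Gt C.

917 Gt C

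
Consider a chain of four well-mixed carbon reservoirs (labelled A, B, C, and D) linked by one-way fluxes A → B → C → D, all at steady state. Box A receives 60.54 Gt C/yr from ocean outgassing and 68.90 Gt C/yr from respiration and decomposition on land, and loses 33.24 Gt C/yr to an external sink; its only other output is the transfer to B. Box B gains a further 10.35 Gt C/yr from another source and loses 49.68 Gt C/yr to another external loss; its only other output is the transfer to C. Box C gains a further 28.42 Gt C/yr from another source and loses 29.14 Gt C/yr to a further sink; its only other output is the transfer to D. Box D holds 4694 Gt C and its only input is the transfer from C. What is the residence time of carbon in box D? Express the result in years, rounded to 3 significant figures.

Box A: F(A→B) = (60.54 + 68.90) − 33.24 = 96.200 Gt C/yr.
Box B: F(B→C) = (96.200 + 10.35) − 49.68 = 56.870 Gt C/yr.
Box C: F(C→D) = (56.870 + 28.42) − 29.14 = 56.150 Gt C/yr.
Box D throughput = its input = 56.150 Gt C/yr; τ = 4694 / 56.150 = 83.60 yr.

83.6 yr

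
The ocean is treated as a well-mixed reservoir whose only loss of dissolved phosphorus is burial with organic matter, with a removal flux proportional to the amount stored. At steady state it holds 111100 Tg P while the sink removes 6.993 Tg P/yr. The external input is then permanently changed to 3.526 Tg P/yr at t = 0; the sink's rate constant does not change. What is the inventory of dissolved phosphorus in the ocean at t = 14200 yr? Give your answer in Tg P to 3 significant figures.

78600 Tg P

τ = M₀/F₀ = 111100/6.993 = 15890 yr; rate constant k = 1/τ.
New steady state M_∞ = F₁/k = F₁·τ = 3.526 × 15890 = 56019 Tg P.
M(t) = M_∞ + (M₀ − M_∞)·e^(−t/τ); t/τ = 14200/15890 = 0.8938, so e^(−t/τ) = 0.4091.
M(t) = 56019 + 55080 × 0.4091 = 78552 Tg P.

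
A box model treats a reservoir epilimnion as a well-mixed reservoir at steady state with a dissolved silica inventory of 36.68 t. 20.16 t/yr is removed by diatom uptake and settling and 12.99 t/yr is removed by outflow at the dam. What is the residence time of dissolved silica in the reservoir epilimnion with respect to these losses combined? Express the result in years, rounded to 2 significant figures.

1.1 yr

Total removal = 20.16 + 12.99 = 33.150 t/yr.
τ = M / ΣF_out = 36.68 / 33.150 = 1.106 yr.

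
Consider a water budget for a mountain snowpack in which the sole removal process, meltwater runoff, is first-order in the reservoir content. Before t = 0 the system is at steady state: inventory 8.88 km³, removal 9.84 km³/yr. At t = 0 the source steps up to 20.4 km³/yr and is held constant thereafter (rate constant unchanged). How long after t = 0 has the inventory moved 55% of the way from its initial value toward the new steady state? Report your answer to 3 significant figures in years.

τ = M₀/F₀ = 8.88/9.84 = 0.9024 yr.
The remaining gap fraction is e^(−t/τ); 55% covered ⇒ e^(−t/τ) = 0.450.
t = −τ ln(0.450) = 0.9024 × 0.7985 = 0.7206 yr.

0.721 yr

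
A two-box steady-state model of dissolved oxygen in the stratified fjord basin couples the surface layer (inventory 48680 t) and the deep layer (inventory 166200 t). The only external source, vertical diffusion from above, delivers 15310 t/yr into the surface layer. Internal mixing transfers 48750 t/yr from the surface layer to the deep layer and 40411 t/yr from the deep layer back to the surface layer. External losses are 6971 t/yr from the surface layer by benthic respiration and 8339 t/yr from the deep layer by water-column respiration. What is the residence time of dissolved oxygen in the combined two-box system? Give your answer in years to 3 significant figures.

For the system as a whole, the A↔B exchange is internal and contributes nothing to the throughput; only the external sinks remove mass.
M_total = 48680 + 166200 = 214880 t.
ΣF_external_out = 6971 + 8339 = 15310 t/yr.
τ = M_total / ΣF_ext = 214880 / 15310 = 14.04 yr.

14.0 yr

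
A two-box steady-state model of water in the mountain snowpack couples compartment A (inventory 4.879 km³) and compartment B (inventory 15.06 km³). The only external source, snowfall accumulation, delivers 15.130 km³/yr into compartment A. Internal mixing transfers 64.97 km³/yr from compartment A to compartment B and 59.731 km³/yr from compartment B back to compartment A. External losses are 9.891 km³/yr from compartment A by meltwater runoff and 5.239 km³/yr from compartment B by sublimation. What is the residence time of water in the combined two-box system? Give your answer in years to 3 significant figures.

For the system as a whole, the A↔B exchange is internal and contributes nothing to the throughput; only the external sinks remove mass.
M_total = 4.879 + 15.06 = 19.939 km³.
ΣF_external_out = 9.891 + 5.239 = 15.130 km³/yr.
τ = M_total / ΣF_ext = 19.939 / 15.130 = 1.318 yr.

1.32 yr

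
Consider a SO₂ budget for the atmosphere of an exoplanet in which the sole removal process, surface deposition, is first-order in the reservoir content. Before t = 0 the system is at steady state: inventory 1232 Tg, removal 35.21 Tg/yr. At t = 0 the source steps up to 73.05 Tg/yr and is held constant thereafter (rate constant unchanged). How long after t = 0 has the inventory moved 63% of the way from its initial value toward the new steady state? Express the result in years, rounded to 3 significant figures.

34.8 yr

τ = M₀/F₀ = 1232/35.21 = 34.99 yr.
The remaining gap fraction is e^(−t/τ); 63% covered ⇒ e^(−t/τ) = 0.370.
t = −τ ln(0.370) = 34.99 × 0.9943 = 34.79 yr.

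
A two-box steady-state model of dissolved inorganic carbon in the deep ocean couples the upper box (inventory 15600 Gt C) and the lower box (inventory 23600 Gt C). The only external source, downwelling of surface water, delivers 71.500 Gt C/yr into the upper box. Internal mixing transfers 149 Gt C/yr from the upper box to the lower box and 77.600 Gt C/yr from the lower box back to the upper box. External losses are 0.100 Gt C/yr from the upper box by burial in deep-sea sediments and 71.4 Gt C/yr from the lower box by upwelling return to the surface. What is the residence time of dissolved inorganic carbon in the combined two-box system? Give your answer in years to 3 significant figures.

548 yr

Treat the two boxes together as one reservoir: the mixing fluxes between them are internal recycling, so τ = ΣM / Σ(external losses).
M_total = 15600 + 23600 = 39200 Gt C.
ΣF_external_out = 0.100 + 71.4 = 71.500 Gt C/yr.
τ = M_total / ΣF_ext = 39200 / 71.500 = 548.3 yr.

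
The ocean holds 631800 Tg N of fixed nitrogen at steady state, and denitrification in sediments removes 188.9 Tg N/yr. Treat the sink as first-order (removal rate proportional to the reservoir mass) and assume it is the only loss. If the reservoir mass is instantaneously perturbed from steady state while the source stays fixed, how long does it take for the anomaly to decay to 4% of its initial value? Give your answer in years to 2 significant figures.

11000 yr

For a linear reservoir the anomaly decays as exp(−t/τ) with τ = M/F = 631800/188.9 = 3345 yr.
exp(−t/τ) = 0.04 ⇒ t = −τ ln(0.04) = 3345 × 3.219 = 10770 yr.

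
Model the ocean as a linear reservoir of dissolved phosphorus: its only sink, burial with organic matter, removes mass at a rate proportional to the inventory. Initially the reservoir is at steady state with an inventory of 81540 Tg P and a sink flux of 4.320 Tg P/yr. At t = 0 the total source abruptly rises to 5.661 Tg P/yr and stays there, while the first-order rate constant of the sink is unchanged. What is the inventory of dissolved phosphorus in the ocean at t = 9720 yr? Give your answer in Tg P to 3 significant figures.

The sink rate constant is k = F₀/M₀ = 4.320/81540 = 5.298×10^-5 yr⁻¹.
Solving dM/dt = F₁ − kM with M(0) = M₀ gives M(t) = F₁/k + (M₀ − F₁/k)·e^(−kt).
F₁/k = 5.661/5.298×10^-5 = 106850 Tg P; kt = 5.298×10^-5 × 9720 = 0.5150, e^(−kt) = 0.5975.
M(9720) = 106850 + (81540 − 106850) × 0.5975 = 106850 − 15120 = 91727 Tg P.

91700 Tg P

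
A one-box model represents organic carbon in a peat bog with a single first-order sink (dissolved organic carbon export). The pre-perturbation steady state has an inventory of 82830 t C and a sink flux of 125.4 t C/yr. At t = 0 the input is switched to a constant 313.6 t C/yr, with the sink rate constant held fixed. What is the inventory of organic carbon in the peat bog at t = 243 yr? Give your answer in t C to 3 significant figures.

Residence time τ = M₀/F₀ = 660.5 yr. The eventual steady state is M_∞ = M₀·(F₁/F₀) = 82830 × 313.6/125.4 = 207140 t C.
The anomaly ΔM(t) = M(t) − M_∞ decays as ΔM₀·e^(−t/τ) with ΔM₀ = 82830 − 207140 = −124300 t C.
At t = 243 yr, e^(−t/τ) = e^(−0.3679) = 0.6922, so ΔM = −86050 t C and M = 207140 − 86050 = 121090 t C.

121000 t C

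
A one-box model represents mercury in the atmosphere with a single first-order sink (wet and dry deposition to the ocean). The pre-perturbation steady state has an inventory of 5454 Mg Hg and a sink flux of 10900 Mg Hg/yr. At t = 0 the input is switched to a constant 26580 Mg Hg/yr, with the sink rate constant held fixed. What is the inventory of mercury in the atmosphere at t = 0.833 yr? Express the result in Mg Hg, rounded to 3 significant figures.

11800 Mg Hg

τ = M₀/F₀ = 5454/10900 = 0.5004 yr; rate constant k = 1/τ.
New steady state M_∞ = F₁/k = F₁·τ = 26580 × 0.5004 = 13300 Mg Hg.
M(t) = M_∞ + (M₀ − M_∞)·e^(−t/τ); t/τ = 0.833/0.5004 = 1.665, so e^(−t/τ) = 0.1892.
M(t) = 13300 − 7846 × 0.1892 = 11815 Mg Hg.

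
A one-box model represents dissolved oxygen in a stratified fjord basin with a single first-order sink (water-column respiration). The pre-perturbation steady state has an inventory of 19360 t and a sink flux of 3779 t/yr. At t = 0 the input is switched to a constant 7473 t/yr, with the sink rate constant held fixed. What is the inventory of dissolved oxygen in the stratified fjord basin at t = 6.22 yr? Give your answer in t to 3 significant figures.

Residence time τ = M₀/F₀ = 5.123 yr. The eventual steady state is M_∞ = M₀·(F₁/F₀) = 19360 × 7473/3779 = 38285 t.
The anomaly ΔM(t) = M(t) − M_∞ decays as ΔM₀·e^(−t/τ) with ΔM₀ = 19360 − 38285 = −18920 t.
At t = 6.22 yr, e^(−t/τ) = e^(−1.214) = 0.2970, so ΔM = −5620 t and M = 38285 − 5620 = 32665 t.

32700 t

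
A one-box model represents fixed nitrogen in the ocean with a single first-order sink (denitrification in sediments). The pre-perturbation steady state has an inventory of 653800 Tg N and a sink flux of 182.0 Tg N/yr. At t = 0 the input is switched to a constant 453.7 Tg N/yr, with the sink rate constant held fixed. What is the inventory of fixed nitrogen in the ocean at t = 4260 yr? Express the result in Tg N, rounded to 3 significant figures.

1.33×10^6 Tg N

τ = M₀/F₀ = 653800/182.0 = 3592 yr; rate constant k = 1/τ.
New steady state M_∞ = F₁/k = F₁·τ = 453.7 × 3592 = 1.6298×10^6 Tg N.
M(t) = M_∞ + (M₀ − M_∞)·e^(−t/τ); t/τ = 4260/3592 = 1.186, so e^(−t/τ) = 0.3055.
M(t) = 1.6298×10^6 − 976000 × 0.3055 = 1.3317×10^6 Tg N.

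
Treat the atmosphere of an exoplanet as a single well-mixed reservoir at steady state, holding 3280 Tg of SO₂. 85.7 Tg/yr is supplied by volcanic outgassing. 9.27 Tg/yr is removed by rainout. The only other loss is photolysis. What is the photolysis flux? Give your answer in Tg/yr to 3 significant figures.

76.4 Tg/yr

At steady state ΣF_in = ΣF_out.
ΣF_in = 85.700 Tg/yr.
Photolysis flux = ΣF_in − (9.27) = 85.700 − 9.270 = 76.43 Tg/yr.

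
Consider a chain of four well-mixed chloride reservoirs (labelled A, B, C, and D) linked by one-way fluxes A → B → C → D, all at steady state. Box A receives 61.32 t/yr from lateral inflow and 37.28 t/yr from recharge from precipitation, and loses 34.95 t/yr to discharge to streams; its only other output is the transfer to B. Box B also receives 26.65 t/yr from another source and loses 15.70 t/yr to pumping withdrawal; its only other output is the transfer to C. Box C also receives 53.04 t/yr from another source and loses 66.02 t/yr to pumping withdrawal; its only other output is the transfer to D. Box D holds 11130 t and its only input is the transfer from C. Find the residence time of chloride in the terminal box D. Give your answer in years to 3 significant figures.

Box A: F(A→B) = (61.32 + 37.28) − 34.95 = 63.650 t/yr.
Box B: F(B→C) = (63.650 + 26.65) − 15.70 = 74.600 t/yr.
Box C: F(C→D) = (74.600 + 53.04) − 66.02 = 61.620 t/yr.
Box D throughput = its input = 61.620 t/yr; τ = 11130 / 61.620 = 180.6 yr.

181 yr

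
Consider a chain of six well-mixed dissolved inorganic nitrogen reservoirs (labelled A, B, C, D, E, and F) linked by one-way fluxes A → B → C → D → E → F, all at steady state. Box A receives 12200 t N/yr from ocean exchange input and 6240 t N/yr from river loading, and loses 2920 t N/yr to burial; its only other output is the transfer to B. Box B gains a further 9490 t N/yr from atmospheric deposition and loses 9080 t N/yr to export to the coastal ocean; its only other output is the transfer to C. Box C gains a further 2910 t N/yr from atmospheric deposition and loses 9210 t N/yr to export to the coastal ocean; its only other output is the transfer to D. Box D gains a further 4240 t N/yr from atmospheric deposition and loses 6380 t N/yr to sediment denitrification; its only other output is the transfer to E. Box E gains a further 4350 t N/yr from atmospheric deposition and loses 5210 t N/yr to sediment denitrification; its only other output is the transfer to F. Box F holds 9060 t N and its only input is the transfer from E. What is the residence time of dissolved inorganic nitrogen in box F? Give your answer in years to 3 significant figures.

1.37 yr

Box A: F(A→B) = (12200 + 6240) − 2920 = 15520 t N/yr.
Box B: F(B→C) = (15520 + 9490) − 9080 = 15930 t N/yr.
Box C: F(C→D) = (15930 + 2910) − 9210 = 9630.0 t N/yr.
Box D: F(D→E) = (9630.0 + 4240) − 6380 = 7490.0 t N/yr.
Box E: F(E→F) = (7490.0 + 4350) − 5210 = 6630.0 t N/yr.
Box F throughput = its input = 6630.0 t N/yr; τ = 9060 / 6630.0 = 1.367 yr.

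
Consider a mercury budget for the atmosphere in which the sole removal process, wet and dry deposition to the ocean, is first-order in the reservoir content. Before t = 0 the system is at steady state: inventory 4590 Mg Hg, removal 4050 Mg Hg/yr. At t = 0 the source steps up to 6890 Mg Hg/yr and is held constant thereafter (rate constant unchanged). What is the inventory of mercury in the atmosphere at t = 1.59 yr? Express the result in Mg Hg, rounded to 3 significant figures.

τ = M₀/F₀ = 4590/4050 = 1.133 yr; rate constant k = 1/τ.
New steady state M_∞ = F₁/k = F₁·τ = 6890 × 1.133 = 7808.7 Mg Hg.
M(t) = M_∞ + (M₀ − M_∞)·e^(−t/τ); t/τ = 1.59/1.133 = 1.403, so e^(−t/τ) = 0.2459.
M(t) = 7808.7 − 3219 × 0.2459 = 7017.3 Mg Hg.

7020 Mg Hg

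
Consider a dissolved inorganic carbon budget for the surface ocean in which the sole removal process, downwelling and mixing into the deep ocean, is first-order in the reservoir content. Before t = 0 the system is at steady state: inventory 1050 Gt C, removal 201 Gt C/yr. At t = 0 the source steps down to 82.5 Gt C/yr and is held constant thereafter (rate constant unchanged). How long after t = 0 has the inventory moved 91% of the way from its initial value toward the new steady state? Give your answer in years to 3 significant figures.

τ = M₀/F₀ = 1050/201 = 5.224 yr.
The remaining gap fraction is e^(−t/τ); 91% covered ⇒ e^(−t/τ) = 0.0900.
t = −τ ln(0.0900) = 5.224 × 2.408 = 12.58 yr.

12.6 yr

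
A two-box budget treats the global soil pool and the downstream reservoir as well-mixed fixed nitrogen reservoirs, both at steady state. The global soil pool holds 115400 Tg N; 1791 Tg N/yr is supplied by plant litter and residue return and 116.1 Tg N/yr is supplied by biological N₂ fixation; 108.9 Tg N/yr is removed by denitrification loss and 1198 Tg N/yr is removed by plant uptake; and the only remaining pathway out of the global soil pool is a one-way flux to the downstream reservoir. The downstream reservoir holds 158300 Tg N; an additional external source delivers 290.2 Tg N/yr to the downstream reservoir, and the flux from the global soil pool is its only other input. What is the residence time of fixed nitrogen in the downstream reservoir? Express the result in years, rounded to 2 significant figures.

Balance the global soil pool: ΣF_in = 1791 + 116.1 = 1907.1 Tg N/yr.
Flux to the downstream reservoir = ΣF_in − (108.9 + 1198) = 600.20 Tg N/yr.
Total input to the downstream reservoir = 600.20 + 290.2 = 890.40 Tg N/yr; at steady state this equals its total output.
τ = M / F = 158300 / 890.40 = 177.8 yr.

180 yr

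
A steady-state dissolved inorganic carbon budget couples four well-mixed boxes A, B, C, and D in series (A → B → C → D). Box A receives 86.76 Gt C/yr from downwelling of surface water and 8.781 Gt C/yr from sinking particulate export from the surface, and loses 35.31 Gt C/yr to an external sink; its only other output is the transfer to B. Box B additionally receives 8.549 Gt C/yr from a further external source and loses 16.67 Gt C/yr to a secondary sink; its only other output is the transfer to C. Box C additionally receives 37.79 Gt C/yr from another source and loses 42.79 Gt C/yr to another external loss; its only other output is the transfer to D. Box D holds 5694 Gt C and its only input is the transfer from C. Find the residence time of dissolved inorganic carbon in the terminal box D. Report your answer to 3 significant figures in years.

121 yr

Box A: F(A→B) = (86.76 + 8.781) − 35.31 = 60.231 Gt C/yr.
Box B: F(B→C) = (60.231 + 8.549) − 16.67 = 52.110 Gt C/yr.
Box C: F(C→D) = (52.110 + 37.79) − 42.79 = 47.110 Gt C/yr.
Box D throughput = its input = 47.110 Gt C/yr; τ = 5694 / 47.110 = 120.9 yr.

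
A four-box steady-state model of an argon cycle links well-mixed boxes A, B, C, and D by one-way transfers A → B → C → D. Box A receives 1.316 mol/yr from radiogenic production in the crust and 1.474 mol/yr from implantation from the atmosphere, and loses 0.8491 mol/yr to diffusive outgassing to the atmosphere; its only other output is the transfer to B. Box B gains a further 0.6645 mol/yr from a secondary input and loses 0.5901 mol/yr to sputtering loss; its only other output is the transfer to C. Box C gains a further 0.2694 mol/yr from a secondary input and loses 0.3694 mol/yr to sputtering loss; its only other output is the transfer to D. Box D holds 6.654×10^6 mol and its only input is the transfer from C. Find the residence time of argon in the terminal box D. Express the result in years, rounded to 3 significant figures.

Box A: F(A→B) = (1.316 + 1.474) − 0.8491 = 1.9409 mol/yr.
Box B: F(B→C) = (1.9409 + 0.6645) − 0.5901 = 2.0153 mol/yr.
Box C: F(C→D) = (2.0153 + 0.2694) − 0.3694 = 1.9153 mol/yr.
Box D throughput = its input = 1.9153 mol/yr; τ = 6.654×10^6 / 1.9153 = 3.474×10^6 yr.

3.47×10^6 yr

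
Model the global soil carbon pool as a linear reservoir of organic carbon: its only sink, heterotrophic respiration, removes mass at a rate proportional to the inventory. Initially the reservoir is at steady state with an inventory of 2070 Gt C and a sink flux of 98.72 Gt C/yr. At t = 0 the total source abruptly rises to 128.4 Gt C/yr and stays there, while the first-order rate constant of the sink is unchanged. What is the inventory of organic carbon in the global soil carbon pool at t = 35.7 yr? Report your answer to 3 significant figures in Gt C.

2580 Gt C

τ = M₀/F₀ = 2070/98.72 = 20.97 yr; rate constant k = 1/τ.
New steady state M_∞ = F₁/k = F₁·τ = 128.4 × 20.97 = 2692.3 Gt C.
M(t) = M_∞ + (M₀ − M_∞)·e^(−t/τ); t/τ = 35.7/20.97 = 1.703, so e^(−t/τ) = 0.1822.
M(t) = 2692.3 − 622.3 × 0.1822 = 2578.9 Gt C.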